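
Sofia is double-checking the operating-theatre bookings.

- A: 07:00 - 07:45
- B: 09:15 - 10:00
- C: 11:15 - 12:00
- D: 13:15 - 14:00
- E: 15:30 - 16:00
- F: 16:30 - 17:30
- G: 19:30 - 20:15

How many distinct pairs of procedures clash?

Check each pair: they overlap iff neither finishes before the other starts.
Sorted by start: A, B, C, D, E, F, G.
B starts after A ends, so nothing later overlaps A either.
C starts after B ends, so nothing later overlaps B either.
D starts after C ends, so nothing later overlaps C either.
E starts after D ends, so nothing later overlaps D either.
F starts after E ends, so nothing later overlaps E either.
G starts after F ends.
No pair overlaps.

0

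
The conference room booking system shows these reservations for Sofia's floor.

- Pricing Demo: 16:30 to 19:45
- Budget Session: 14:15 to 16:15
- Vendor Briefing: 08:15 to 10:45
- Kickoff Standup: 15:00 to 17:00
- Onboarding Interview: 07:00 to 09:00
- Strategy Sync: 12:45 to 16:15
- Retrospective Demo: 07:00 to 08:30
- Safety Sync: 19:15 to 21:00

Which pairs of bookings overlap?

Two intervals overlap when each starts before the other ends.
Sorted by start: Retrospective Demo, Onboarding Interview, Vendor Briefing, Strategy Sync, Budget Session, Kickoff Standup, Pricing Demo, Safety Sync.
Onboarding Interview starts before Retrospective Demo ends → Retrospective Demo and Onboarding Interview overlap.
Vendor Briefing starts before Retrospective Demo ends → Retrospective Demo and Vendor Briefing overlap.
Strategy Sync starts after Retrospective Demo ends; Retrospective Demo is clear from here.
Vendor Briefing starts before Onboarding Interview ends → Onboarding Interview and Vendor Briefing overlap.
Strategy Sync starts after Onboarding Interview ends; Onboarding Interview is clear from here.
Strategy Sync starts after Vendor Briefing ends; Vendor Briefing is clear from here.
Budget Session starts before Strategy Sync ends → Strategy Sync and Budget Session overlap.
Kickoff Standup starts before Strategy Sync ends → Strategy Sync and Kickoff Standup overlap.
Pricing Demo starts after Strategy Sync ends; Strategy Sync is clear from here.
Kickoff Standup starts before Budget Session ends → Budget Session and Kickoff Standup overlap.
Pricing Demo starts after Budget Session ends; Budget Session is clear from here.
Pricing Demo starts before Kickoff Standup ends → Kickoff Standup and Pricing Demo overlap.
Safety Sync starts after Kickoff Standup ends.
Safety Sync starts before Pricing Demo ends → Pricing Demo and Safety Sync overlap.

Budget Session & Kickoff Standup, Budget Session & Strategy Sync, Kickoff Standup & Pricing Demo, Kickoff Standup & Strategy Sync, Onboarding Interview & Retrospective Demo, Onboarding Interview & Vendor Briefing, Pricing Demo & Safety Sync, Retrospective Demo & Vendor Briefing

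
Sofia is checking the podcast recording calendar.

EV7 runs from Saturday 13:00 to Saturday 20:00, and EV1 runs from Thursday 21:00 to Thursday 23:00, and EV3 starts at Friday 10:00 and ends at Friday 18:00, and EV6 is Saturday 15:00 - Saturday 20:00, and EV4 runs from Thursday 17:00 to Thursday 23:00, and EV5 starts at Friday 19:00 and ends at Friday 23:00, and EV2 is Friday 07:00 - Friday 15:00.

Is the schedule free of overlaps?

Check each pair: they overlap iff neither finishes before the other starts.
Sorted by start: EV4, EV1, EV2, EV3, EV5, EV7, EV6.
EV1 starts before EV4 ends → EV4 and EV1 overlap.
That's a conflict, so the schedule is not conflict-free.

No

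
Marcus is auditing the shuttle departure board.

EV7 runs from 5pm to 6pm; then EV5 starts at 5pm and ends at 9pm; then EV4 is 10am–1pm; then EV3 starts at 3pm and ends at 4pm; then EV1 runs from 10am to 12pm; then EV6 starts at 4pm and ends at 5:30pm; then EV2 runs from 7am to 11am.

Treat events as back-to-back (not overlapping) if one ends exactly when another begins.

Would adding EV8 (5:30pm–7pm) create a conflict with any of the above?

EV2: ends 11am at or before EV8 starts 5:30pm → clear.
EV1: ends 12pm at or before EV8 starts 5:30pm → clear.
EV4: ends 1pm at or before EV8 starts 5:30pm → clear.
EV3: ends 4pm at or before EV8 starts 5:30pm → clear.
EV6: ends 5:30pm at or before EV8 starts 5:30pm → clear.
EV5: starts 5pm before EV8 ends 7pm, and ends 9pm after EV8 starts 5:30pm → overlap.
EV7: starts 5pm before EV8 ends 7pm, and ends 6pm after EV8 starts 5:30pm → overlap.
EV8 overlaps EV5, EV7.

Yes — it overlaps EV5, EV7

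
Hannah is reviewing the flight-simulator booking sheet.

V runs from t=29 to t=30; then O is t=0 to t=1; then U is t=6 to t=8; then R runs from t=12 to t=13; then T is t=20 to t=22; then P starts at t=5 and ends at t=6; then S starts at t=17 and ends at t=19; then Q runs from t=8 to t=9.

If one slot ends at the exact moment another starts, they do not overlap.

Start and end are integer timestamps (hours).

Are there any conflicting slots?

Sorted by start: O, P, U, Q, R, S, T, V.
P starts after O ends — done with O.
U starts exactly when P ends (back-to-back, no overlap) — done with P.
Q starts exactly when U ends (back-to-back, no overlap) — done with U.
R starts after Q ends — done with Q.
S starts after R ends — done with R.
T starts after S ends — done with S.
V starts after T ends.
Every pair is clear; the schedule has no overlaps.

No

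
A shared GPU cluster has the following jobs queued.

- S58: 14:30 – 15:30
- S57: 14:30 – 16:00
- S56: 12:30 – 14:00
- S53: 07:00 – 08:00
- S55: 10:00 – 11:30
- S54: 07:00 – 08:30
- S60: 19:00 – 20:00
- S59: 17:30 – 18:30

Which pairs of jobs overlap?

S53 & S54, S57 & S58

Two intervals overlap when each starts before the other ends.
Sorted by start: S53, S54, S55, S56, S57, S58, S59, S60.
S54 starts before S53 ends → S53 and S54 overlap.
S55 starts after S53 ends; S53 is clear from here.
S55 starts after S54 ends; S54 is clear from here.
S56 starts after S55 ends; S55 is clear from here.
S57 starts after S56 ends; S56 is clear from here.
S58 starts before S57 ends → S57 and S58 overlap.
S59 starts after S57 ends; S57 is clear from here.
S59 starts after S58 ends; S58 is clear from here.
S60 starts after S59 ends.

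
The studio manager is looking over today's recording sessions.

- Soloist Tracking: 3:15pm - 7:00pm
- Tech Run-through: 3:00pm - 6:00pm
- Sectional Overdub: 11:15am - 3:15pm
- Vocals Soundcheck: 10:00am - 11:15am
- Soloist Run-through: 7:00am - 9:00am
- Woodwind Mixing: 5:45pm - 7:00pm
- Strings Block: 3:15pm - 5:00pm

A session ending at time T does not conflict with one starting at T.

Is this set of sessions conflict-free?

No

Sorted by start: Soloist Run-through, Vocals Soundcheck, Sectional Overdub, Tech Run-through, Strings Block, Soloist Tracking, Woodwind Mixing.
Vocals Soundcheck starts after Soloist Run-through ends — done with Soloist Run-through.
Sectional Overdub starts exactly when Vocals Soundcheck ends (back-to-back, no overlap) — done with Vocals Soundcheck.
Tech Run-through starts before Sectional Overdub ends → Sectional Overdub and Tech Run-through overlap.
That's a conflict, so the schedule is not conflict-free.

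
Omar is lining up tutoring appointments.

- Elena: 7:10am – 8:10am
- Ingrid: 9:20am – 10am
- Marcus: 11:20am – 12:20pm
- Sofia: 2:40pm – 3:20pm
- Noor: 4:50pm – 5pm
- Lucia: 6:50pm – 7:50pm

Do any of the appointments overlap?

Two intervals overlap when each starts before the other ends.
Sorted by start: Elena, Ingrid, Marcus, Sofia, Noor, Lucia.
Ingrid starts after Elena ends; Elena is clear from here.
Marcus starts after Ingrid ends; Ingrid is clear from here.
Sofia starts after Marcus ends; Marcus is clear from here.
Noor starts after Sofia ends; Sofia is clear from here.
Lucia starts after Noor ends.
Every pair is clear; the schedule has no overlaps.

No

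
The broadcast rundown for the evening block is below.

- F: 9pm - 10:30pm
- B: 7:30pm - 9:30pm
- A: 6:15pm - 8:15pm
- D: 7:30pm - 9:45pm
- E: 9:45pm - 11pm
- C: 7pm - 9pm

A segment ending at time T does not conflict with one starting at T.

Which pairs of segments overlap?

Sorted by start: A, C, B, D, F, E.
C starts before A ends → A and C overlap.
B starts before A ends → A and B overlap.
D starts before A ends → A and D overlap.
F starts after A ends — done with A.
B starts before C ends → C and B overlap.
D starts before C ends → C and D overlap.
F starts exactly when C ends (back-to-back, no overlap) — done with C.
D starts before B ends → B and D overlap.
F starts before B ends → B and F overlap.
E starts after B ends.
F starts before D ends → D and F overlap.
E starts exactly when D ends (back-to-back, no overlap).
E starts before F ends → F and E overlap.

A & B, A & C, A & D, B & C, B & D, B & F, C & D, D & F, E & F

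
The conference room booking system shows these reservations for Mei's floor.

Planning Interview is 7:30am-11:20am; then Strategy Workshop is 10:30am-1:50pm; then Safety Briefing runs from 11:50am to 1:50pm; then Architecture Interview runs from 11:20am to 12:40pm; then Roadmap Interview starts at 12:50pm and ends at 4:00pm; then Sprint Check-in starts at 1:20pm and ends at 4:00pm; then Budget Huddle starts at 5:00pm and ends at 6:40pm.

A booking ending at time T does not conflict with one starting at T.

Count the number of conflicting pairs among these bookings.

Sorted by start: Planning Interview, Strategy Workshop, Architecture Interview, Safety Briefing, Roadmap Interview, Sprint Check-in, Budget Huddle.
Strategy Workshop starts before Planning Interview ends → Planning Interview and Strategy Workshop overlap.
Architecture Interview starts exactly when Planning Interview ends (back-to-back, no overlap), so nothing later overlaps Planning Interview either.
Architecture Interview starts before Strategy Workshop ends → Strategy Workshop and Architecture Interview overlap.
Safety Briefing starts before Strategy Workshop ends → Strategy Workshop and Safety Briefing overlap.
Roadmap Interview starts before Strategy Workshop ends → Strategy Workshop and Roadmap Interview overlap.
Sprint Check-in starts before Strategy Workshop ends → Strategy Workshop and Sprint Check-in overlap.
Budget Huddle starts after Strategy Workshop ends.
Safety Briefing starts before Architecture Interview ends → Architecture Interview and Safety Briefing overlap.
Roadmap Interview starts after Architecture Interview ends, so nothing later overlaps Architecture Interview either.
Roadmap Interview starts before Safety Briefing ends → Safety Briefing and Roadmap Interview overlap.
Sprint Check-in starts before Safety Briefing ends → Safety Briefing and Sprint Check-in overlap.
Budget Huddle starts after Safety Briefing ends.
Sprint Check-in starts before Roadmap Interview ends → Roadmap Interview and Sprint Check-in overlap.
Budget Huddle starts after Roadmap Interview ends.
Budget Huddle starts after Sprint Check-in ends.
Overlapping pairs: Architecture Interview & Safety Briefing, Architecture Interview & Strategy Workshop, Planning Interview & Strategy Workshop, Roadmap Interview & Safety Briefing, Roadmap Interview & Sprint Check-in, Roadmap Interview & Strategy Workshop, Safety Briefing & Sprint Check-in, Safety Briefing & Strategy Workshop, Sprint Check-in & Strategy Workshop — 9 in total.

9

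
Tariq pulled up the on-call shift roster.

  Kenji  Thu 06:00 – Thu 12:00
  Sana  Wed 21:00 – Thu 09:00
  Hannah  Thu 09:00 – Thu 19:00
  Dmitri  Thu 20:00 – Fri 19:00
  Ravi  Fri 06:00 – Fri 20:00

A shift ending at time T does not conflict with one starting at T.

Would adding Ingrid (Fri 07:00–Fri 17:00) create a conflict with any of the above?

Yes — it overlaps Dmitri, Ravi

Sana: ends Thu 09:00 at or before Ingrid starts Fri 07:00 → clear.
Kenji: ends Thu 12:00 at or before Ingrid starts Fri 07:00 → clear.
Hannah: ends Thu 19:00 at or before Ingrid starts Fri 07:00 → clear.
Dmitri: starts Thu 20:00 before Ingrid ends Fri 17:00, and ends Fri 19:00 after Ingrid starts Fri 07:00 → overlap.
Ravi: starts Fri 06:00 before Ingrid ends Fri 17:00, and ends Fri 20:00 after Ingrid starts Fri 07:00 → overlap.
Ingrid overlaps Dmitri, Ravi.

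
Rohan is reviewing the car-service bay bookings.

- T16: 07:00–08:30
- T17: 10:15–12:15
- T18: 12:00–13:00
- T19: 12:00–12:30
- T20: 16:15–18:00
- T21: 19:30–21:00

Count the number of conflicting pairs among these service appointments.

3

Check each pair: they overlap iff neither finishes before the other starts.
Sorted by start: T16, T17, T18, T19, T20, T21.
T17 starts after T16 ends, so T16 has no further overlaps.
T18 starts before T17 ends → T17 and T18 overlap.
T19 starts before T17 ends → T17 and T19 overlap.
T20 starts after T17 ends, so T17 has no further overlaps.
T19 starts before T18 ends → T18 and T19 overlap.
T20 starts after T18 ends, so T18 has no further overlaps.
T20 starts after T19 ends, so T19 has no further overlaps.
T21 starts after T20 ends.
Overlapping pairs: T17 & T18, T17 & T19, T18 & T19 — 3 in total.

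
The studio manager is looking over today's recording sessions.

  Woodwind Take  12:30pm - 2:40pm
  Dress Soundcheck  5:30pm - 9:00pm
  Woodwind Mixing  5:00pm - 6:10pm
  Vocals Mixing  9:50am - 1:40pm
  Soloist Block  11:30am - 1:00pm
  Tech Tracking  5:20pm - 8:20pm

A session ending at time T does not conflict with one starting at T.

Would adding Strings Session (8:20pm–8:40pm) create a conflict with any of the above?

Vocals Mixing: ends 1:40pm at or before Strings Session starts 8:20pm → clear.
Soloist Block: ends 1:00pm at or before Strings Session starts 8:20pm → clear.
Woodwind Take: ends 2:40pm at or before Strings Session starts 8:20pm → clear.
Woodwind Mixing: ends 6:10pm at or before Strings Session starts 8:20pm → clear.
Tech Tracking: ends 8:20pm at or before Strings Session starts 8:20pm → clear.
Dress Soundcheck: starts 5:30pm before Strings Session ends 8:40pm, and ends 9:00pm after Strings Session starts 8:20pm → overlap.
Strings Session overlaps Dress Soundcheck.

Yes — it overlaps Dress Soundcheck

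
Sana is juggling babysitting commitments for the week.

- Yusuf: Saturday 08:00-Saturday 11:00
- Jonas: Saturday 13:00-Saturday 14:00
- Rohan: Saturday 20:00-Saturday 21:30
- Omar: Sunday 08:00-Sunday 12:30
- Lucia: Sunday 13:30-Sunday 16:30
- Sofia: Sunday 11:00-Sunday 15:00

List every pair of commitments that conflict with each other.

Sorted by start: Yusuf, Jonas, Rohan, Omar, Sofia, Lucia.
Jonas starts after Yusuf ends; Yusuf is clear from here.
Rohan starts after Jonas ends; Jonas is clear from here.
Omar starts after Rohan ends; Rohan is clear from here.
Sofia starts before Omar ends → Omar and Sofia overlap.
Lucia starts after Omar ends.
Lucia starts before Sofia ends → Sofia and Lucia overlap.

Lucia & Sofia, Omar & Sofia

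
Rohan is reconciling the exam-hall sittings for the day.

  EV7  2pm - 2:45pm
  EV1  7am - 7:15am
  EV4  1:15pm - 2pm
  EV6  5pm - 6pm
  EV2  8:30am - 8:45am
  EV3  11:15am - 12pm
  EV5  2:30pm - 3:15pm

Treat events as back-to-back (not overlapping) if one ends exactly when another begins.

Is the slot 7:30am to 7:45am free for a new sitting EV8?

EV1: ends 7:15am at or before EV8 starts 7:30am → clear.
EV2: starts 8:30am at or after EV8 ends 7:45am → clear.
EV3: starts 11:15am at or after EV8 ends 7:45am → clear.
EV4: starts 1:15pm at or after EV8 ends 7:45am → clear.
EV7: starts 2pm at or after EV8 ends 7:45am → clear.
EV5: starts 2:30pm at or after EV8 ends 7:45am → clear.
EV6: starts 5pm at or after EV8 ends 7:45am → clear.

Yes — the slot is free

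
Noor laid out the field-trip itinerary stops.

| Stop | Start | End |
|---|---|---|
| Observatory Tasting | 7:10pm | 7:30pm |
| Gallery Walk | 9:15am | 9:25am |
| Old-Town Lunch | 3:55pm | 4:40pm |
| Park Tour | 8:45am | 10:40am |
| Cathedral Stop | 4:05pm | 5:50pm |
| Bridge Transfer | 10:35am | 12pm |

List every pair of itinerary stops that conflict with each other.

Two intervals overlap when each starts before the other ends.
Sorted by start: Park Tour, Gallery Walk, Bridge Transfer, Old-Town Lunch, Cathedral Stop, Observatory Tasting.
Gallery Walk starts before Park Tour ends → Park Tour and Gallery Walk overlap.
Bridge Transfer starts before Park Tour ends → Park Tour and Bridge Transfer overlap.
Old-Town Lunch starts after Park Tour ends; Park Tour is clear from here.
Bridge Transfer starts after Gallery Walk ends; Gallery Walk is clear from here.
Old-Town Lunch starts after Bridge Transfer ends; Bridge Transfer is clear from here.
Cathedral Stop starts before Old-Town Lunch ends → Old-Town Lunch and Cathedral Stop overlap.
Observatory Tasting starts after Old-Town Lunch ends.
Observatory Tasting starts after Cathedral Stop ends.

Bridge Transfer & Park Tour, Cathedral Stop & Old-Town Lunch, Gallery Walk & Park Tour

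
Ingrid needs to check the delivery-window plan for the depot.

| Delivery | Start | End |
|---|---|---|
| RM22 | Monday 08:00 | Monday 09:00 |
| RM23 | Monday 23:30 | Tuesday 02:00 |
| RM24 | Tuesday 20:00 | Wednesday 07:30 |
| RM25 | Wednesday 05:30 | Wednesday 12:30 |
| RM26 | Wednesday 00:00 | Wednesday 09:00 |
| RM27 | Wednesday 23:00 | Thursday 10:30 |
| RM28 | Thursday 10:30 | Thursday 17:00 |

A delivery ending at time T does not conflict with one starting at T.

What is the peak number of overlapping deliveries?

3

Walk through starts and ends in time order (an end at T is processed before a start at T):
Monday 08:00 start RM22 → 1
Monday 09:00 end RM22 → 0
Monday 23:30 start RM23 → 1
Tuesday 02:00 end RM23 → 0
Tuesday 20:00 start RM24 → 1
Wednesday 00:00 start RM26 → 2
Wednesday 05:30 start RM25 → 3
Wednesday 07:30 end RM24 → 2
Wednesday 09:00 end RM26 → 1
Wednesday 12:30 end RM25 → 0
Wednesday 23:00 start RM27 → 1
Thursday 10:30 end RM27 → 0
Thursday 10:30 start RM28 → 1
Thursday 17:00 end RM28 → 0
Peak is 3, at Wednesday 05:30 (RM24, RM25, RM26).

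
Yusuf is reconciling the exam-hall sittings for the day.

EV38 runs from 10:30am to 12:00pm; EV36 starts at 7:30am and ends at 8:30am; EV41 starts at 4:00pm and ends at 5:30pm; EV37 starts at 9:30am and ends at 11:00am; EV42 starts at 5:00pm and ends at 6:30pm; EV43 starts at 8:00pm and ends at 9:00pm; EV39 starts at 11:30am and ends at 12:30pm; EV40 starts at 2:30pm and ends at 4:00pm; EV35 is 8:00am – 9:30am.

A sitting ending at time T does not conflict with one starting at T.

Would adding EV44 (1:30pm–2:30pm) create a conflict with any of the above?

No — it doesn't clash with anything

EV36: ends 8:30am at or before EV44 starts 1:30pm → clear.
EV35: ends 9:30am at or before EV44 starts 1:30pm → clear.
EV37: ends 11:00am at or before EV44 starts 1:30pm → clear.
EV38: ends 12:00pm at or before EV44 starts 1:30pm → clear.
EV39: ends 12:30pm at or before EV44 starts 1:30pm → clear.
EV40: starts 2:30pm at or after EV44 ends 2:30pm → clear.
EV41: starts 4:00pm at or after EV44 ends 2:30pm → clear.
EV42: starts 5:00pm at or after EV44 ends 2:30pm → clear.
EV43: starts 8:00pm at or after EV44 ends 2:30pm → clear.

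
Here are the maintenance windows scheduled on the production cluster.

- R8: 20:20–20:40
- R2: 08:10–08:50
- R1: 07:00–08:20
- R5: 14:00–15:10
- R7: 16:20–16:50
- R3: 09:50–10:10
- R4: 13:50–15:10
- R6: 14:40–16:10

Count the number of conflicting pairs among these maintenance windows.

Two intervals overlap when each starts before the other ends.
Sorted by start: R1, R2, R3, R4, R5, R6, R7, R8.
R2 starts before R1 ends → R1 and R2 overlap.
R3 starts after R1 ends, so nothing later overlaps R1 either.
R3 starts after R2 ends, so nothing later overlaps R2 either.
R4 starts after R3 ends, so nothing later overlaps R3 either.
R5 starts before R4 ends → R4 and R5 overlap.
R6 starts before R4 ends → R4 and R6 overlap.
R7 starts after R4 ends, so nothing later overlaps R4 either.
R6 starts before R5 ends → R5 and R6 overlap.
R7 starts after R5 ends, so nothing later overlaps R5 either.
R7 starts after R6 ends, so nothing later overlaps R6 either.
R8 starts after R7 ends.
Overlapping pairs: R1 & R2, R4 & R5, R4 & R6, R5 & R6 — 4 in total.

4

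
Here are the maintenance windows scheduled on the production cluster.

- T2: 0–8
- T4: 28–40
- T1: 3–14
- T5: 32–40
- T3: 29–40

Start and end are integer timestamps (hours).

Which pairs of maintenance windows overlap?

Check each pair: they overlap iff neither finishes before the other starts.
Sorted by start: T2, T1, T4, T3, T5.
T1 starts before T2 ends → T2 and T1 overlap.
T4 starts after T2 ends, so T2 has no further overlaps.
T4 starts after T1 ends, so T1 has no further overlaps.
T3 starts before T4 ends → T4 and T3 overlap.
T5 starts before T4 ends → T4 and T5 overlap.
T5 starts before T3 ends → T3 and T5 overlap.

T1 & T2, T3 & T4, T3 & T5, T4 & T5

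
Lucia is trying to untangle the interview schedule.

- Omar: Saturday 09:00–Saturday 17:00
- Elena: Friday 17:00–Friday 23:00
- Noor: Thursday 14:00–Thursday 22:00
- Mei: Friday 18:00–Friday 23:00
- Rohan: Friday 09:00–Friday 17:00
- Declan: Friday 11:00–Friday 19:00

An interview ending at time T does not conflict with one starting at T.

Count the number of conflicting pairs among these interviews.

Sorted by start: Noor, Rohan, Declan, Elena, Mei, Omar.
Rohan starts after Noor ends — done with Noor.
Declan starts before Rohan ends → Rohan and Declan overlap.
Elena starts exactly when Rohan ends (back-to-back, no overlap) — done with Rohan.
Elena starts before Declan ends → Declan and Elena overlap.
Mei starts before Declan ends → Declan and Mei overlap.
Omar starts after Declan ends.
Mei starts before Elena ends → Elena and Mei overlap.
Omar starts after Elena ends.
Omar starts after Mei ends.
Overlapping pairs: Declan & Elena, Declan & Mei, Declan & Rohan, Elena & Mei — 4 in total.

4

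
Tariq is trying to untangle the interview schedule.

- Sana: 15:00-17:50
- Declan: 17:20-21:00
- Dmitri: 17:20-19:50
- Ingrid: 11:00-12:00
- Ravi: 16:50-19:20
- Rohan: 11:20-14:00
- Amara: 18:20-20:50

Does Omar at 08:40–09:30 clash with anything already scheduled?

Ingrid: starts 11:00 at or after Omar ends 09:30 → clear.
Rohan: starts 11:20 at or after Omar ends 09:30 → clear.
Sana: starts 15:00 at or after Omar ends 09:30 → clear.
Ravi: starts 16:50 at or after Omar ends 09:30 → clear.
Dmitri: starts 17:20 at or after Omar ends 09:30 → clear.
Declan: starts 17:20 at or after Omar ends 09:30 → clear.
Amara: starts 18:20 at or after Omar ends 09:30 → clear.

No — it doesn't clash with anything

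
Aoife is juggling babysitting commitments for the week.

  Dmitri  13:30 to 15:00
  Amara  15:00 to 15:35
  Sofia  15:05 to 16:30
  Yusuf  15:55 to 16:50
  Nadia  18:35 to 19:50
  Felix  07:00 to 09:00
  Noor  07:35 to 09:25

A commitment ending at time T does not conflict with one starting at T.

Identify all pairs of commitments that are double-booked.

Amara & Sofia, Felix & Noor, Sofia & Yusuf

Check each pair: they overlap iff neither finishes before the other starts.
Sorted by start: Felix, Noor, Dmitri, Amara, Sofia, Yusuf, Nadia.
Noor starts before Felix ends → Felix and Noor overlap.
Dmitri starts after Felix ends, so Felix has no further overlaps.
Dmitri starts after Noor ends, so Noor has no further overlaps.
Amara starts exactly when Dmitri ends (back-to-back, no overlap), so Dmitri has no further overlaps.
Sofia starts before Amara ends → Amara and Sofia overlap.
Yusuf starts after Amara ends, so Amara has no further overlaps.
Yusuf starts before Sofia ends → Sofia and Yusuf overlap.
Nadia starts after Sofia ends.
Nadia starts after Yusuf ends.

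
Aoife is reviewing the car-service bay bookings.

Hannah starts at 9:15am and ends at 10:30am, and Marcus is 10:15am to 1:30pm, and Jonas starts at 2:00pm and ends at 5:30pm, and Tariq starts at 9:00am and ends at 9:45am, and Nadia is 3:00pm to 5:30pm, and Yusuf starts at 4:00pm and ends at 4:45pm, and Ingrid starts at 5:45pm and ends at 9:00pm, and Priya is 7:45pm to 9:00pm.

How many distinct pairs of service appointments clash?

6

Check each pair: they overlap iff neither finishes before the other starts.
Sorted by start: Tariq, Hannah, Marcus, Jonas, Nadia, Yusuf, Ingrid, Priya.
Hannah starts before Tariq ends → Tariq and Hannah overlap.
Marcus starts after Tariq ends; Tariq is clear from here.
Marcus starts before Hannah ends → Hannah and Marcus overlap.
Jonas starts after Hannah ends; Hannah is clear from here.
Jonas starts after Marcus ends; Marcus is clear from here.
Nadia starts before Jonas ends → Jonas and Nadia overlap.
Yusuf starts before Jonas ends → Jonas and Yusuf overlap.
Ingrid starts after Jonas ends; Jonas is clear from here.
Yusuf starts before Nadia ends → Nadia and Yusuf overlap.
Ingrid starts after Nadia ends; Nadia is clear from here.
Ingrid starts after Yusuf ends; Yusuf is clear from here.
Priya starts before Ingrid ends → Ingrid and Priya overlap.
Overlapping pairs: Hannah & Marcus, Hannah & Tariq, Ingrid & Priya, Jonas & Nadia, Jonas & Yusuf, Nadia & Yusuf — 6 in total.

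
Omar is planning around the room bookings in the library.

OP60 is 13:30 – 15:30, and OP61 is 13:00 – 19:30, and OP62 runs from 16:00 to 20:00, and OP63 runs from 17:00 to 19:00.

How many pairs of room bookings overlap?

Two intervals overlap when each starts before the other ends.
Sorted by start: OP61, OP60, OP62, OP63.
OP60 starts before OP61 ends → OP61 and OP60 overlap.
OP62 starts before OP61 ends → OP61 and OP62 overlap.
OP63 starts before OP61 ends → OP61 and OP63 overlap.
OP62 starts after OP60 ends; OP60 is clear from here.
OP63 starts before OP62 ends → OP62 and OP63 overlap.
Overlapping pairs: OP60 & OP61, OP61 & OP62, OP61 & OP63, OP62 & OP63 — 4 in total.

4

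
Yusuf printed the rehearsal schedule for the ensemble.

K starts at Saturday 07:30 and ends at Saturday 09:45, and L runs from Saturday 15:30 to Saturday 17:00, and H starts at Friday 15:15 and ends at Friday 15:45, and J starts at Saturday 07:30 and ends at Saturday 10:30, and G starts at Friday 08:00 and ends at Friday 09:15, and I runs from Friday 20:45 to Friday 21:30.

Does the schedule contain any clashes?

Sorted by start: G, H, I, J, K, L.
H starts after G ends — done with G.
I starts after H ends — done with H.
J starts after I ends — done with I.
K starts before J ends → J and K overlap.
That's a conflict, so the schedule is not conflict-free.

Yes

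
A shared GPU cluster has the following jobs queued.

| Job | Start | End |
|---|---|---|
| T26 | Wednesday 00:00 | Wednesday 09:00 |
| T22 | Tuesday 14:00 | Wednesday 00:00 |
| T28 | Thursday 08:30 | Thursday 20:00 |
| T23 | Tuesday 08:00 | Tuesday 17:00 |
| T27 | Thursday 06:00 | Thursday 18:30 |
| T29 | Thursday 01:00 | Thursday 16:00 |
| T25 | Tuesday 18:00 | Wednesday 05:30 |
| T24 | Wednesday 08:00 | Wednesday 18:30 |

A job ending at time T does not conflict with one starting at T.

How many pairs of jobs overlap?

Check each pair: they overlap iff neither finishes before the other starts.
Sorted by start: T23, T22, T25, T26, T24, T29, T27, T28.
T22 starts before T23 ends → T23 and T22 overlap.
T25 starts after T23 ends, so T23 has no further overlaps.
T25 starts before T22 ends → T22 and T25 overlap.
T26 starts exactly when T22 ends (back-to-back, no overlap), so T22 has no further overlaps.
T26 starts before T25 ends → T25 and T26 overlap.
T24 starts after T25 ends, so T25 has no further overlaps.
T24 starts before T26 ends → T26 and T24 overlap.
T29 starts after T26 ends, so T26 has no further overlaps.
T29 starts after T24 ends, so T24 has no further overlaps.
T27 starts before T29 ends → T29 and T27 overlap.
T28 starts before T29 ends → T29 and T28 overlap.
T28 starts before T27 ends → T27 and T28 overlap.
Overlapping pairs: T22 & T23, T22 & T25, T24 & T26, T25 & T26, T27 & T28, T27 & T29, T28 & T29 — 7 in total.

7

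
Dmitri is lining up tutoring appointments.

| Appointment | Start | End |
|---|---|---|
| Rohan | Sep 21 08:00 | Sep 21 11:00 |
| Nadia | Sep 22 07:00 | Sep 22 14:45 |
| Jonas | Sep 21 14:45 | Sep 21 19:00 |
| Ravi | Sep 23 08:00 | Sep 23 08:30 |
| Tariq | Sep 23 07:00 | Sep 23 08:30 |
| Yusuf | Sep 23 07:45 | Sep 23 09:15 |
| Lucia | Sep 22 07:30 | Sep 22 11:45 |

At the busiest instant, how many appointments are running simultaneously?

Sweep the timeline, counting +1 at each start and −1 at each end (ends before starts at a tie):
Sep 21 08:00 start Rohan → 1
Sep 21 11:00 end Rohan → 0
Sep 21 14:45 start Jonas → 1
Sep 21 19:00 end Jonas → 0
Sep 22 07:00 start Nadia → 1
Sep 22 07:30 start Lucia → 2
Sep 22 11:45 end Lucia → 1
Sep 22 14:45 end Nadia → 0
Sep 23 07:00 start Tariq → 1
Sep 23 07:45 start Yusuf → 2
Sep 23 08:00 start Ravi → 3
Sep 23 08:30 end Ravi → 2
Sep 23 08:30 end Tariq → 1
Sep 23 09:15 end Yusuf → 0
Peak is 3, at Sep 23 08:00 (Ravi, Tariq, Yusuf).

3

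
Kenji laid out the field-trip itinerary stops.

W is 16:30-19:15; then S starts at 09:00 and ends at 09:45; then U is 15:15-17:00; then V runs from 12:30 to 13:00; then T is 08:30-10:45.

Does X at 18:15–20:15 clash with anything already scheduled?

Yes — it overlaps W

T: ends 10:45 at or before X starts 18:15 → clear.
S: ends 09:45 at or before X starts 18:15 → clear.
V: ends 13:00 at or before X starts 18:15 → clear.
U: ends 17:00 at or before X starts 18:15 → clear.
W: starts 16:30 before X ends 20:15, and ends 19:15 after X starts 18:15 → overlap.
X overlaps W.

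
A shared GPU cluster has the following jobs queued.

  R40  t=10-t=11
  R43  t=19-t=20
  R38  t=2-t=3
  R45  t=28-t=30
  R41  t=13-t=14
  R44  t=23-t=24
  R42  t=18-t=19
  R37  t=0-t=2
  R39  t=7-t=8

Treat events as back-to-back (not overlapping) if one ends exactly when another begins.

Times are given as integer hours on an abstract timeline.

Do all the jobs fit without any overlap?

Two intervals overlap when each starts before the other ends.
Sorted by start: R37, R38, R39, R40, R41, R42, R43, R44, R45.
R38 starts exactly when R37 ends (back-to-back, no overlap); R37 is clear from here.
R39 starts after R38 ends; R38 is clear from here.
R40 starts after R39 ends; R39 is clear from here.
R41 starts after R40 ends; R40 is clear from here.
R42 starts after R41 ends; R41 is clear from here.
R43 starts exactly when R42 ends (back-to-back, no overlap); R42 is clear from here.
R44 starts after R43 ends; R43 is clear from here.
R45 starts after R44 ends.
Every pair is clear; the schedule has no overlaps.

Yes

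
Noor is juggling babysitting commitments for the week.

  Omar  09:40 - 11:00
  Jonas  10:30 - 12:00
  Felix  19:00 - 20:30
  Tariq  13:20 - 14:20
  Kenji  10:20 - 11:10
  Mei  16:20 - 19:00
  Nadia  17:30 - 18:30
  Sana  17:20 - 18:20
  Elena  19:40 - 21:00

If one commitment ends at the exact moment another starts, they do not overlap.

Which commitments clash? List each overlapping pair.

Sorted by start: Omar, Kenji, Jonas, Tariq, Mei, Sana, Nadia, Felix, Elena.
Kenji starts before Omar ends → Omar and Kenji overlap.
Jonas starts before Omar ends → Omar and Jonas overlap.
Tariq starts after Omar ends — done with Omar.
Jonas starts before Kenji ends → Kenji and Jonas overlap.
Tariq starts after Kenji ends — done with Kenji.
Tariq starts after Jonas ends — done with Jonas.
Mei starts after Tariq ends — done with Tariq.
Sana starts before Mei ends → Mei and Sana overlap.
Nadia starts before Mei ends → Mei and Nadia overlap.
Felix starts exactly when Mei ends (back-to-back, no overlap) — done with Mei.
Nadia starts before Sana ends → Sana and Nadia overlap.
Felix starts after Sana ends — done with Sana.
Felix starts after Nadia ends — done with Nadia.
Elena starts before Felix ends → Felix and Elena overlap.

Elena & Felix, Jonas & Kenji, Jonas & Omar, Kenji & Omar, Mei & Nadia, Mei & Sana, Nadia & Sana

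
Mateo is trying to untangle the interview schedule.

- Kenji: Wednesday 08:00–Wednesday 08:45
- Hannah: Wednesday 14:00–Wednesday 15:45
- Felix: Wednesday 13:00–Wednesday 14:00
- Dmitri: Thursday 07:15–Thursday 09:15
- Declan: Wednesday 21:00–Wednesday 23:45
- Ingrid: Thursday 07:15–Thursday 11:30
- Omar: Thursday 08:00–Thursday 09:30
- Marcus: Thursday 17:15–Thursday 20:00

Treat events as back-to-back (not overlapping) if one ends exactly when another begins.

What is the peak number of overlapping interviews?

3

Sort all start/end points and keep a running count:
Wednesday 08:00 start Kenji → 1
Wednesday 08:45 end Kenji → 0
Wednesday 13:00 start Felix → 1
Wednesday 14:00 end Felix → 0
Wednesday 14:00 start Hannah → 1
Wednesday 15:45 end Hannah → 0
Wednesday 21:00 start Declan → 1
Wednesday 23:45 end Declan → 0
Thursday 07:15 start Dmitri → 1
Thursday 07:15 start Ingrid → 2
Thursday 08:00 start Omar → 3
Thursday 09:15 end Dmitri → 2
Thursday 09:30 end Omar → 1
Thursday 11:30 end Ingrid → 0
Thursday 17:15 start Marcus → 1
Thursday 20:00 end Marcus → 0
Peak is 3, at Thursday 08:00 (Dmitri, Ingrid, Omar).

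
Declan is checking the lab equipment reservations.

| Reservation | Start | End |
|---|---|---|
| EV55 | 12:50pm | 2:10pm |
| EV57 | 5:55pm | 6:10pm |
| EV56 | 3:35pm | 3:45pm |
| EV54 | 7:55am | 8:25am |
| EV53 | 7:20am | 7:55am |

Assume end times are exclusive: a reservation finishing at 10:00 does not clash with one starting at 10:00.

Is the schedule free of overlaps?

Yes

Check each pair: they overlap iff neither finishes before the other starts.
Sorted by start: EV53, EV54, EV55, EV56, EV57.
EV54 starts exactly when EV53 ends (back-to-back, no overlap), so EV53 has no further overlaps.
EV55 starts after EV54 ends, so EV54 has no further overlaps.
EV56 starts after EV55 ends, so EV55 has no further overlaps.
EV57 starts after EV56 ends.
Every pair is clear; the schedule has no overlaps.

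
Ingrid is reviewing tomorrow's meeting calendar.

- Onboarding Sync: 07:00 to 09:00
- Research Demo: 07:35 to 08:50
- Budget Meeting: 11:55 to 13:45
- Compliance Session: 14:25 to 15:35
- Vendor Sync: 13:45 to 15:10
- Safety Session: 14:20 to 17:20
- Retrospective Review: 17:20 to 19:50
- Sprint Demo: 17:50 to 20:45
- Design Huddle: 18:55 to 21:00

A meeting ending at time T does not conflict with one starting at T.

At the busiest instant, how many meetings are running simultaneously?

3

Walk through starts and ends in time order (an end at T is processed before a start at T):
07:00 start Onboarding Sync → 1
07:35 start Research Demo → 2
08:50 end Research Demo → 1
09:00 end Onboarding Sync → 0
11:55 start Budget Meeting → 1
13:45 end Budget Meeting → 0
13:45 start Vendor Sync → 1
14:20 start Safety Session → 2
14:25 start Compliance Session → 3
15:10 end Vendor Sync → 2
15:35 end Compliance Session → 1
17:20 end Safety Session → 0
17:20 start Retrospective Review → 1
17:50 start Sprint Demo → 2
18:55 start Design Huddle → 3
19:50 end Retrospective Review → 2
20:45 end Sprint Demo → 1
21:00 end Design Huddle → 0
Peak is 3, at 14:25 (Compliance Session, Safety Session, Vendor Sync).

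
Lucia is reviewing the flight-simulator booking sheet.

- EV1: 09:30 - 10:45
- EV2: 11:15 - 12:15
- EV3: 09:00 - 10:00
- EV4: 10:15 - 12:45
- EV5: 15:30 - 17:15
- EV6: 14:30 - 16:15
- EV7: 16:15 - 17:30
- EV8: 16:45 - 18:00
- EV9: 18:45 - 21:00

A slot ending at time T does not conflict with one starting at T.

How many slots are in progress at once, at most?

Sort all start/end points and keep a running count:
09:00 start EV3 → 1
09:30 start EV1 → 2
10:00 end EV3 → 1
10:15 start EV4 → 2
10:45 end EV1 → 1
11:15 start EV2 → 2
12:15 end EV2 → 1
12:45 end EV4 → 0
14:30 start EV6 → 1
15:30 start EV5 → 2
16:15 end EV6 → 1
16:15 start EV7 → 2
16:45 start EV8 → 3
17:15 end EV5 → 2
17:30 end EV7 → 1
18:00 end EV8 → 0
18:45 start EV9 → 1
21:00 end EV9 → 0
Peak is 3, at 16:45 (EV5, EV7, EV8).

3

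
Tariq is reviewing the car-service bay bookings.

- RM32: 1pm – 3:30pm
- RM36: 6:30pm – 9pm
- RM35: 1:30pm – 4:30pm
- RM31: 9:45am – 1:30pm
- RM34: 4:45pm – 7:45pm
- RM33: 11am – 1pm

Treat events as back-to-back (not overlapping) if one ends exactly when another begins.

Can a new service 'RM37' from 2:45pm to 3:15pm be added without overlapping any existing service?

RM31: ends 1:30pm at or before RM37 starts 2:45pm → clear.
RM33: ends 1pm at or before RM37 starts 2:45pm → clear.
RM32: starts 1pm before RM37 ends 3:15pm, and ends 3:30pm after RM37 starts 2:45pm → overlap.
RM35: starts 1:30pm before RM37 ends 3:15pm, and ends 4:30pm after RM37 starts 2:45pm → overlap.
RM34: starts 4:45pm at or after RM37 ends 3:15pm → clear.
RM36: starts 6:30pm at or after RM37 ends 3:15pm → clear.
RM37 overlaps RM32, RM35.

No — it overlaps RM32, RM35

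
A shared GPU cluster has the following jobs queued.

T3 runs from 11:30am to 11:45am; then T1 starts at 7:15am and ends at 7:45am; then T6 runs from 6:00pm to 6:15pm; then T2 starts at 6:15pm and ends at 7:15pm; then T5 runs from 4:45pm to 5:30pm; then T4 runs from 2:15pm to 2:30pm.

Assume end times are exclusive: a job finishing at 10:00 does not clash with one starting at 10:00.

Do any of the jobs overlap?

Check each pair: they overlap iff neither finishes before the other starts.
Sorted by start: T1, T3, T4, T5, T6, T2.
T3 starts after T1 ends — done with T1.
T4 starts after T3 ends — done with T3.
T5 starts after T4 ends — done with T4.
T6 starts after T5 ends — done with T5.
T2 starts exactly when T6 ends (back-to-back, no overlap).
Every pair is clear; the schedule has no overlaps.

No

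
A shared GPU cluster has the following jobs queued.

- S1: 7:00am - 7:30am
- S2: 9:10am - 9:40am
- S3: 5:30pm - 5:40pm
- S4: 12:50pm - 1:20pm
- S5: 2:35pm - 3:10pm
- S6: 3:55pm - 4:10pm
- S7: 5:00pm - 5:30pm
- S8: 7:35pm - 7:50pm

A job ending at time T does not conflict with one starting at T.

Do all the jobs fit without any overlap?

Yes

Sorted by start: S1, S2, S4, S5, S6, S7, S3, S8.
S2 starts after S1 ends — done with S1.
S4 starts after S2 ends — done with S2.
S5 starts after S4 ends — done with S4.
S6 starts after S5 ends — done with S5.
S7 starts after S6 ends — done with S6.
S3 starts exactly when S7 ends (back-to-back, no overlap) — done with S7.
S8 starts after S3 ends.
Every pair is clear; the schedule has no overlaps.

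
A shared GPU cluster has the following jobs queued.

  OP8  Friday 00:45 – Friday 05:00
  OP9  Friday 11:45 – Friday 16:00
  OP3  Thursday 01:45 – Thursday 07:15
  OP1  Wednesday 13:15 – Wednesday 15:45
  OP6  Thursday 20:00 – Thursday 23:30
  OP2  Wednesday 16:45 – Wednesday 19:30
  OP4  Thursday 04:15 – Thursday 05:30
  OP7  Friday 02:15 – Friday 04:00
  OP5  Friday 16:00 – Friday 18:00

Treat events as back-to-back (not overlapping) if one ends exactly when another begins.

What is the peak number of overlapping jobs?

2

Sort all start/end points and keep a running count:
Wednesday 13:15 start OP1 → 1
Wednesday 15:45 end OP1 → 0
Wednesday 16:45 start OP2 → 1
Wednesday 19:30 end OP2 → 0
Thursday 01:45 start OP3 → 1
Thursday 04:15 start OP4 → 2
Thursday 05:30 end OP4 → 1
Thursday 07:15 end OP3 → 0
Thursday 20:00 start OP6 → 1
Thursday 23:30 end OP6 → 0
Friday 00:45 start OP8 → 1
Friday 02:15 start OP7 → 2
Friday 04:00 end OP7 → 1
Friday 05:00 end OP8 → 0
Friday 11:45 start OP9 → 1
Friday 16:00 end OP9 → 0
Friday 16:00 start OP5 → 1
Friday 18:00 end OP5 → 0
Peak is 2, at Thursday 04:15 (OP3, OP4).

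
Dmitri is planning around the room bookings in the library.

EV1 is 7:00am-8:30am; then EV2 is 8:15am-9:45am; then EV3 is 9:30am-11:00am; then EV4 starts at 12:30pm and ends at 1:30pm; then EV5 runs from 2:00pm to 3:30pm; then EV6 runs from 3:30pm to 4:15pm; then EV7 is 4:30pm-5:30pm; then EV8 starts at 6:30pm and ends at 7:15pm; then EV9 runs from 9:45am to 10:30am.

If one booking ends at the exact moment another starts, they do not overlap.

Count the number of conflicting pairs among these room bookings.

3

Sorted by start: EV1, EV2, EV3, EV9, EV4, EV5, EV6, EV7, EV8.
EV2 starts before EV1 ends → EV1 and EV2 overlap.
EV3 starts after EV1 ends; EV1 is clear from here.
EV3 starts before EV2 ends → EV2 and EV3 overlap.
EV9 starts exactly when EV2 ends (back-to-back, no overlap); EV2 is clear from here.
EV9 starts before EV3 ends → EV3 and EV9 overlap.
EV4 starts after EV3 ends; EV3 is clear from here.
EV4 starts after EV9 ends; EV9 is clear from here.
EV5 starts after EV4 ends; EV4 is clear from here.
EV6 starts exactly when EV5 ends (back-to-back, no overlap); EV5 is clear from here.
EV7 starts after EV6 ends; EV6 is clear from here.
EV8 starts after EV7 ends.
Overlapping pairs: EV1 & EV2, EV2 & EV3, EV3 & EV9 — 3 in total.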